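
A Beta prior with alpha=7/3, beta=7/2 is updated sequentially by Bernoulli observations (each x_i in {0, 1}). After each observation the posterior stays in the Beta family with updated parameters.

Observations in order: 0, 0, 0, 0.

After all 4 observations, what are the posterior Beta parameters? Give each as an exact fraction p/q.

obs 1: x=0 → posterior Beta(7/3, 9/2)
obs 2: x=0 → posterior Beta(7/3, 11/2)
obs 3: x=0 → posterior Beta(7/3, 13/2)
obs 4: x=0 → posterior Beta(7/3, 15/2)

alpha=7/3, beta=15/2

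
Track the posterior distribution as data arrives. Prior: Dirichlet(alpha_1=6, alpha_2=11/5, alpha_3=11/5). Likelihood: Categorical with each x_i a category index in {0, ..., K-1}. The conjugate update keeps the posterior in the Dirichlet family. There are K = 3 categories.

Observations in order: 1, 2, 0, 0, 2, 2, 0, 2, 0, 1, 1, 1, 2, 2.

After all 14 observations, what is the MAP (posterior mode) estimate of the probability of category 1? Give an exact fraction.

26/107

obs 1: x=1 → posterior Dirichlet(6, 16/5, 11/5)
obs 2: x=2 → posterior Dirichlet(6, 16/5, 16/5)
obs 3: x=0 → posterior Dirichlet(7, 16/5, 16/5)
obs 4: x=0 → posterior Dirichlet(8, 16/5, 16/5)
obs 5: x=2 → posterior Dirichlet(8, 16/5, 21/5)
obs 6: x=2 → posterior Dirichlet(8, 16/5, 26/5)
obs 7: x=0 → posterior Dirichlet(9, 16/5, 26/5)
obs 8: x=2 → posterior Dirichlet(9, 16/5, 31/5)
obs 9: x=0 → posterior Dirichlet(10, 16/5, 31/5)
obs 10: x=1 → posterior Dirichlet(10, 21/5, 31/5)
obs 11: x=1 → posterior Dirichlet(10, 26/5, 31/5)
obs 12: x=1 → posterior Dirichlet(10, 31/5, 31/5)
obs 13: x=2 → posterior Dirichlet(10, 31/5, 36/5)
obs 14: x=2 → posterior Dirichlet(10, 31/5, 41/5)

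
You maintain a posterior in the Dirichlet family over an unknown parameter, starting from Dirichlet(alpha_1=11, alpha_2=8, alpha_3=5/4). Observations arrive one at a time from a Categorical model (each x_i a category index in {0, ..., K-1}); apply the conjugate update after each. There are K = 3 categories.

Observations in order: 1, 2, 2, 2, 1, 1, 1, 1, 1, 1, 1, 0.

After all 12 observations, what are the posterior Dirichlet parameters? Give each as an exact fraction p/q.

alpha_1=12, alpha_2=16, alpha_3=17/4

obs 1: x=1 → posterior Dirichlet(11, 9, 5/4)
obs 2: x=2 → posterior Dirichlet(11, 9, 9/4)
obs 3: x=2 → posterior Dirichlet(11, 9, 13/4)
obs 4: x=2 → posterior Dirichlet(11, 9, 17/4)
obs 5: x=1 → posterior Dirichlet(11, 10, 17/4)
obs 6: x=1 → posterior Dirichlet(11, 11, 17/4)
obs 7: x=1 → posterior Dirichlet(11, 12, 17/4)
obs 8: x=1 → posterior Dirichlet(11, 13, 17/4)
obs 9: x=1 → posterior Dirichlet(11, 14, 17/4)
obs 10: x=1 → posterior Dirichlet(11, 15, 17/4)
obs 11: x=1 → posterior Dirichlet(11, 16, 17/4)
obs 12: x=0 → posterior Dirichlet(12, 16, 17/4)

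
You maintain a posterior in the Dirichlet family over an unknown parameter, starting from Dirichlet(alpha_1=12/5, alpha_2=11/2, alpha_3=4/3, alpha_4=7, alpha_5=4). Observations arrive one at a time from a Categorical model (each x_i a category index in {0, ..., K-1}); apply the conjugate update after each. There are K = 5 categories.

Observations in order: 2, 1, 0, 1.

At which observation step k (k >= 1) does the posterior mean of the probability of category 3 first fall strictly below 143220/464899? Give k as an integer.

k = 3

obs 1: x=2 → posterior Dirichlet(12/5, 11/2, 7/3, 7, 4)
obs 2: x=1 → posterior Dirichlet(12/5, 13/2, 7/3, 7, 4)
obs 3: x=0 → posterior Dirichlet(17/5, 13/2, 7/3, 7, 4)
obs 4: x=1 → posterior Dirichlet(17/5, 15/2, 7/3, 7, 4)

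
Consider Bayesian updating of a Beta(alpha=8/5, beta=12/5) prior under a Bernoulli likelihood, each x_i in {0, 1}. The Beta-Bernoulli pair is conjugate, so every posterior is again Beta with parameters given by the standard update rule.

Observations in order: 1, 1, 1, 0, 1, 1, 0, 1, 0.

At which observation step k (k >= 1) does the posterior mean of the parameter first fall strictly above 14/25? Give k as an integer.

obs 1: x=1 → posterior Beta(13/5, 12/5)
obs 2: x=1 → posterior Beta(18/5, 12/5)
obs 3: x=1 → posterior Beta(23/5, 12/5)
obs 4: x=0 → posterior Beta(23/5, 17/5)
obs 5: x=1 → posterior Beta(28/5, 17/5)
obs 6: x=1 → posterior Beta(33/5, 17/5)
obs 7: x=0 → posterior Beta(33/5, 22/5)
obs 8: x=1 → posterior Beta(38/5, 22/5)
obs 9: x=0 → posterior Beta(38/5, 27/5)

k = 2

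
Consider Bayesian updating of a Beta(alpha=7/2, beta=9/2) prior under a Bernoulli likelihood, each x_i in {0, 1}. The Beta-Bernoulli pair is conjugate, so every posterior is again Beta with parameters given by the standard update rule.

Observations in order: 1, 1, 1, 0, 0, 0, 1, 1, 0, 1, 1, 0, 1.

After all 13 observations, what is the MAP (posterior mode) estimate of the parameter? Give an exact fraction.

obs 1: x=1 → posterior Beta(9/2, 9/2)
obs 2: x=1 → posterior Beta(11/2, 9/2)
obs 3: x=1 → posterior Beta(13/2, 9/2)
obs 4: x=0 → posterior Beta(13/2, 11/2)
obs 5: x=0 → posterior Beta(13/2, 13/2)
obs 6: x=0 → posterior Beta(13/2, 15/2)
obs 7: x=1 → posterior Beta(15/2, 15/2)
obs 8: x=1 → posterior Beta(17/2, 15/2)
obs 9: x=0 → posterior Beta(17/2, 17/2)
obs 10: x=1 → posterior Beta(19/2, 17/2)
obs 11: x=1 → posterior Beta(21/2, 17/2)
obs 12: x=0 → posterior Beta(21/2, 19/2)
obs 13: x=1 → posterior Beta(23/2, 19/2)

21/38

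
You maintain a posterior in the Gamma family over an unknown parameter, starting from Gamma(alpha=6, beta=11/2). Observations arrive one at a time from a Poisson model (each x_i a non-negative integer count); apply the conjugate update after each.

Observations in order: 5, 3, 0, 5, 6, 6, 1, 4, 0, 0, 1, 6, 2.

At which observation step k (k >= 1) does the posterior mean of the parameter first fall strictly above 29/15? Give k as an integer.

obs 1: x=5 → posterior Gamma(11, 13/2)
obs 2: x=3 → posterior Gamma(14, 15/2)
obs 3: x=0 → posterior Gamma(14, 17/2)
obs 4: x=5 → posterior Gamma(19, 19/2)
obs 5: x=6 → posterior Gamma(25, 21/2)
obs 6: x=6 → posterior Gamma(31, 23/2)
obs 7: x=1 → posterior Gamma(32, 25/2)
obs 8: x=4 → posterior Gamma(36, 27/2)
obs 9: x=0 → posterior Gamma(36, 29/2)
obs 10: x=0 → posterior Gamma(36, 31/2)
obs 11: x=1 → posterior Gamma(37, 33/2)
obs 12: x=6 → posterior Gamma(43, 35/2)
obs 13: x=2 → posterior Gamma(45, 37/2)

k = 4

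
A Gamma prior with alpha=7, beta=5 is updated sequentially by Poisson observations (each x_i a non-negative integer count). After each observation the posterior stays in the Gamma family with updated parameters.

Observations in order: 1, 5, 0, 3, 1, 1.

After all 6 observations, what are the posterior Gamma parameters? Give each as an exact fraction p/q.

alpha=18, beta=11

obs 1: x=1 → posterior Gamma(8, 6)
obs 2: x=5 → posterior Gamma(13, 7)
obs 3: x=0 → posterior Gamma(13, 8)
obs 4: x=3 → posterior Gamma(16, 9)
obs 5: x=1 → posterior Gamma(17, 10)
obs 6: x=1 → posterior Gamma(18, 11)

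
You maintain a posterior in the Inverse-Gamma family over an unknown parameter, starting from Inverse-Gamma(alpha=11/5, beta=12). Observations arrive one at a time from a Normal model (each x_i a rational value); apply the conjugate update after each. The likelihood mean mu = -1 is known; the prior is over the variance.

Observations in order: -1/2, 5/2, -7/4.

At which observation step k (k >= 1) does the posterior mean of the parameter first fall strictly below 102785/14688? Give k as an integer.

k = 3

obs 1: x=-1/2 → posterior Inverse-Gamma(27/10, 97/8)
obs 2: x=5/2 → posterior Inverse-Gamma(16/5, 73/4)
obs 3: x=-7/4 → posterior Inverse-Gamma(37/10, 593/32)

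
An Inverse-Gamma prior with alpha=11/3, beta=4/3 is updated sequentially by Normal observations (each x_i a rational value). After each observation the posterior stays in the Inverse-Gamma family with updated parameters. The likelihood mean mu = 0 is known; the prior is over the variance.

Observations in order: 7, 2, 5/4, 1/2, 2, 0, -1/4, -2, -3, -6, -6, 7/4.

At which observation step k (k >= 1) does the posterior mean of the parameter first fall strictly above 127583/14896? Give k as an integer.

obs 1: x=7 → posterior Inverse-Gamma(25/6, 155/6)
obs 2: x=2 → posterior Inverse-Gamma(14/3, 167/6)
obs 3: x=5/4 → posterior Inverse-Gamma(31/6, 2747/96)
obs 4: x=1/2 → posterior Inverse-Gamma(17/3, 2759/96)
obs 5: x=2 → posterior Inverse-Gamma(37/6, 2951/96)
obs 6: x=0 → posterior Inverse-Gamma(20/3, 2951/96)
obs 7: x=-1/4 → posterior Inverse-Gamma(43/6, 1477/48)
obs 8: x=-2 → posterior Inverse-Gamma(23/3, 1573/48)
obs 9: x=-3 → posterior Inverse-Gamma(49/6, 1789/48)
obs 10: x=-6 → posterior Inverse-Gamma(26/3, 2653/48)
obs 11: x=-6 → posterior Inverse-Gamma(55/6, 3517/48)
obs 12: x=7/4 → posterior Inverse-Gamma(29/3, 7181/96)

k = 11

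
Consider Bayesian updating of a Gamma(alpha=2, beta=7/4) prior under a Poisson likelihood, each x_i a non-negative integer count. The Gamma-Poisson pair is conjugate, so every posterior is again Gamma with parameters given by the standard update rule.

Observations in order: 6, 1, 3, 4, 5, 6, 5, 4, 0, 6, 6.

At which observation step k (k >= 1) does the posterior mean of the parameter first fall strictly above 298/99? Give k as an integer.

obs 1: x=6 → posterior Gamma(8, 11/4)
obs 2: x=1 → posterior Gamma(9, 15/4)
obs 3: x=3 → posterior Gamma(12, 19/4)
obs 4: x=4 → posterior Gamma(16, 23/4)
obs 5: x=5 → posterior Gamma(21, 27/4)
obs 6: x=6 → posterior Gamma(27, 31/4)
obs 7: x=5 → posterior Gamma(32, 35/4)
obs 8: x=4 → posterior Gamma(36, 39/4)
obs 9: x=0 → posterior Gamma(36, 43/4)
obs 10: x=6 → posterior Gamma(42, 47/4)
obs 11: x=6 → posterior Gamma(48, 51/4)

k = 5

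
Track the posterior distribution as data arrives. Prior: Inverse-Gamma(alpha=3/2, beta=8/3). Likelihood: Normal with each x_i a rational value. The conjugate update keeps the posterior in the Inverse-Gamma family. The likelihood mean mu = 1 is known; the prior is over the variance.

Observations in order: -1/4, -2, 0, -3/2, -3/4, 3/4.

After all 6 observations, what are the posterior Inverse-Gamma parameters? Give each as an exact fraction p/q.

alpha=9/2, beta=1261/96

obs 1: x=-1/4 → posterior Inverse-Gamma(2, 331/96)
obs 2: x=-2 → posterior Inverse-Gamma(5/2, 763/96)
obs 3: x=0 → posterior Inverse-Gamma(3, 811/96)
obs 4: x=-3/2 → posterior Inverse-Gamma(7/2, 1111/96)
obs 5: x=-3/4 → posterior Inverse-Gamma(4, 629/48)
obs 6: x=3/4 → posterior Inverse-Gamma(9/2, 1261/96)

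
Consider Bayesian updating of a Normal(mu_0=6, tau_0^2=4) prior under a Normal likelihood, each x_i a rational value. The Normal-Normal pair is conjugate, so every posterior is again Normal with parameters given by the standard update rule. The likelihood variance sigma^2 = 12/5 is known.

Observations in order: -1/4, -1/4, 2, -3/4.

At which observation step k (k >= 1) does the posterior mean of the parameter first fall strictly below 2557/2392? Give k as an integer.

k = 4

obs 1: x=-1/4 → posterior Normal(67/32, 3/2)
obs 2: x=-1/4 → posterior Normal(31/26, 12/13)
obs 3: x=2 → posterior Normal(17/12, 2/3)
obs 4: x=-3/4 → posterior Normal(87/92, 12/23)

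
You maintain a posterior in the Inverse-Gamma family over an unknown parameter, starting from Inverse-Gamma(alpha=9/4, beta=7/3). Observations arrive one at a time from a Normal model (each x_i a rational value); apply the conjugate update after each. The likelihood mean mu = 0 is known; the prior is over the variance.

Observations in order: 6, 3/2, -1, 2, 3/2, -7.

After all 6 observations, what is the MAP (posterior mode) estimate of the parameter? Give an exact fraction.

119/15

obs 1: x=6 → posterior Inverse-Gamma(11/4, 61/3)
obs 2: x=3/2 → posterior Inverse-Gamma(13/4, 515/24)
obs 3: x=-1 → posterior Inverse-Gamma(15/4, 527/24)
obs 4: x=2 → posterior Inverse-Gamma(17/4, 575/24)
obs 5: x=3/2 → posterior Inverse-Gamma(19/4, 301/12)
obs 6: x=-7 → posterior Inverse-Gamma(21/4, 595/12)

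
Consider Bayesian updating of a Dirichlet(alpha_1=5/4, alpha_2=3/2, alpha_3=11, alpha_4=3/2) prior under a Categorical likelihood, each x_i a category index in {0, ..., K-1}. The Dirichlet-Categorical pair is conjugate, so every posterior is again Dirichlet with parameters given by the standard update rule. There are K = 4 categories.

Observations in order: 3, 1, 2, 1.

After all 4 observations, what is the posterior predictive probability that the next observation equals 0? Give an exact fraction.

obs 1: x=3 → posterior Dirichlet(5/4, 3/2, 11, 5/2)
obs 2: x=1 → posterior Dirichlet(5/4, 5/2, 11, 5/2)
obs 3: x=2 → posterior Dirichlet(5/4, 5/2, 12, 5/2)
obs 4: x=1 → posterior Dirichlet(5/4, 7/2, 12, 5/2)

5/77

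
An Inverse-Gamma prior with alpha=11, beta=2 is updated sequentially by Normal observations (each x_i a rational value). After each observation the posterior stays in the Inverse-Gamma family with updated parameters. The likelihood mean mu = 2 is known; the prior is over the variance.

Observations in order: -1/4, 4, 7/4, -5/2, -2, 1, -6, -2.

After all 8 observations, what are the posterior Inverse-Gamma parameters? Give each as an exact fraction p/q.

obs 1: x=-1/4 → posterior Inverse-Gamma(23/2, 145/32)
obs 2: x=4 → posterior Inverse-Gamma(12, 209/32)
obs 3: x=7/4 → posterior Inverse-Gamma(25/2, 105/16)
obs 4: x=-5/2 → posterior Inverse-Gamma(13, 267/16)
obs 5: x=-2 → posterior Inverse-Gamma(27/2, 395/16)
obs 6: x=1 → posterior Inverse-Gamma(14, 403/16)
obs 7: x=-6 → posterior Inverse-Gamma(29/2, 915/16)
obs 8: x=-2 → posterior Inverse-Gamma(15, 1043/16)

alpha=15, beta=1043/16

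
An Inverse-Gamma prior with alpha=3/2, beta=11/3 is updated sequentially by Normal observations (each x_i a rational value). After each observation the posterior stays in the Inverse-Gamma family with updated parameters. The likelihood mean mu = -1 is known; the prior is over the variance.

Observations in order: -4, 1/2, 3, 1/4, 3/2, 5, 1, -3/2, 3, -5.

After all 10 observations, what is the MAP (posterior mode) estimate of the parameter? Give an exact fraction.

obs 1: x=-4 → posterior Inverse-Gamma(2, 49/6)
obs 2: x=1/2 → posterior Inverse-Gamma(5/2, 223/24)
obs 3: x=3 → posterior Inverse-Gamma(3, 415/24)
obs 4: x=1/4 → posterior Inverse-Gamma(7/2, 1735/96)
obs 5: x=3/2 → posterior Inverse-Gamma(4, 2035/96)
obs 6: x=5 → posterior Inverse-Gamma(9/2, 3763/96)
obs 7: x=1 → posterior Inverse-Gamma(5, 3955/96)
obs 8: x=-3/2 → posterior Inverse-Gamma(11/2, 3967/96)
obs 9: x=3 → posterior Inverse-Gamma(6, 4735/96)
obs 10: x=-5 → posterior Inverse-Gamma(13/2, 5503/96)

5503/720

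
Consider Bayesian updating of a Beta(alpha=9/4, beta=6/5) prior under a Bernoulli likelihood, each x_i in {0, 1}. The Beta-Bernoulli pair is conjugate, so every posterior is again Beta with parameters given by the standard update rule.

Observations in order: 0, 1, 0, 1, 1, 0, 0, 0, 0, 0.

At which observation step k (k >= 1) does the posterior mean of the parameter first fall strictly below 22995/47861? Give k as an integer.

k = 8

obs 1: x=0 → posterior Beta(9/4, 11/5)
obs 2: x=1 → posterior Beta(13/4, 11/5)
obs 3: x=0 → posterior Beta(13/4, 16/5)
obs 4: x=1 → posterior Beta(17/4, 16/5)
obs 5: x=1 → posterior Beta(21/4, 16/5)
obs 6: x=0 → posterior Beta(21/4, 21/5)
obs 7: x=0 → posterior Beta(21/4, 26/5)
obs 8: x=0 → posterior Beta(21/4, 31/5)
obs 9: x=0 → posterior Beta(21/4, 36/5)
obs 10: x=0 → posterior Beta(21/4, 41/5)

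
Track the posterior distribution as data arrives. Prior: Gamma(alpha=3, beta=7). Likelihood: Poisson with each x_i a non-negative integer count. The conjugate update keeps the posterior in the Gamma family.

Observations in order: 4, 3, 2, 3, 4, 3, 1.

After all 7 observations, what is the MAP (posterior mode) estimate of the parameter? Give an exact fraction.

11/7

obs 1: x=4 → posterior Gamma(7, 8)
obs 2: x=3 → posterior Gamma(10, 9)
obs 3: x=2 → posterior Gamma(12, 10)
obs 4: x=3 → posterior Gamma(15, 11)
obs 5: x=4 → posterior Gamma(19, 12)
obs 6: x=3 → posterior Gamma(22, 13)
obs 7: x=1 → posterior Gamma(23, 14)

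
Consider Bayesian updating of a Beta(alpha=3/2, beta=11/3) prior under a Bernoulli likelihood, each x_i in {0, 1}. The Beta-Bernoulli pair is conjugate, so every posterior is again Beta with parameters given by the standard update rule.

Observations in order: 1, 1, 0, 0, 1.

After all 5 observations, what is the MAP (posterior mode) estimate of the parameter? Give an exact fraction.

3/7

obs 1: x=1 → posterior Beta(5/2, 11/3)
obs 2: x=1 → posterior Beta(7/2, 11/3)
obs 3: x=0 → posterior Beta(7/2, 14/3)
obs 4: x=0 → posterior Beta(7/2, 17/3)
obs 5: x=1 → posterior Beta(9/2, 17/3)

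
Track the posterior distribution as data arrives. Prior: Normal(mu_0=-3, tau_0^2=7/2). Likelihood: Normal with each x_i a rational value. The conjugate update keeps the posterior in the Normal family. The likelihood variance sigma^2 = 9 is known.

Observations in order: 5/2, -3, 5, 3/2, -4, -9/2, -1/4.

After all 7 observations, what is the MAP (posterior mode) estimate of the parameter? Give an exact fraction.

obs 1: x=5/2 → posterior Normal(-73/50, 63/25)
obs 2: x=-3 → posterior Normal(-115/64, 63/32)
obs 3: x=5 → posterior Normal(-15/26, 21/13)
obs 4: x=3/2 → posterior Normal(-6/23, 63/46)
obs 5: x=-4 → posterior Normal(-40/53, 63/53)
obs 6: x=-9/2 → posterior Normal(-143/120, 21/20)
obs 7: x=-1/4 → posterior Normal(-293/268, 63/67)

-293/268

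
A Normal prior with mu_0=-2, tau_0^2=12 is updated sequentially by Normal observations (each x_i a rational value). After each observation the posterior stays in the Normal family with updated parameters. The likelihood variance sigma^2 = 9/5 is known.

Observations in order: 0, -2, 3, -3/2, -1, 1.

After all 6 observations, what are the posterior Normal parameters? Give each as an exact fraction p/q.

mu_0=-16/123, tau_0^2=12/41

obs 1: x=0 → posterior Normal(-6/23, 36/23)
obs 2: x=-2 → posterior Normal(-46/43, 36/43)
obs 3: x=3 → posterior Normal(2/9, 4/7)
obs 4: x=-3/2 → posterior Normal(-16/83, 36/83)
obs 5: x=-1 → posterior Normal(-36/103, 36/103)
obs 6: x=1 → posterior Normal(-16/123, 12/41)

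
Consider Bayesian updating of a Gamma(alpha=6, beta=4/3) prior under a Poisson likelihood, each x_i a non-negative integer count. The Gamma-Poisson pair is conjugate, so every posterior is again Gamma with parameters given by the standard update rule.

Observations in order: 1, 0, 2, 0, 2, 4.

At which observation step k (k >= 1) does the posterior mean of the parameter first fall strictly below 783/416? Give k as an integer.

k = 4

obs 1: x=1 → posterior Gamma(7, 7/3)
obs 2: x=0 → posterior Gamma(7, 10/3)
obs 3: x=2 → posterior Gamma(9, 13/3)
obs 4: x=0 → posterior Gamma(9, 16/3)
obs 5: x=2 → posterior Gamma(11, 19/3)
obs 6: x=4 → posterior Gamma(15, 22/3)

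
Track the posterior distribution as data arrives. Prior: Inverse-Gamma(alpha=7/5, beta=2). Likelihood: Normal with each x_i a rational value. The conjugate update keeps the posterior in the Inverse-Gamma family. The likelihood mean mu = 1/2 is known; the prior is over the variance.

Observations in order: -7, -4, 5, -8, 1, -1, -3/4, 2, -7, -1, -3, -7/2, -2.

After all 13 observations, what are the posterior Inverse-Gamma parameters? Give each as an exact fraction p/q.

obs 1: x=-7 → posterior Inverse-Gamma(19/10, 241/8)
obs 2: x=-4 → posterior Inverse-Gamma(12/5, 161/4)
obs 3: x=5 → posterior Inverse-Gamma(29/10, 403/8)
obs 4: x=-8 → posterior Inverse-Gamma(17/5, 173/2)
obs 5: x=1 → posterior Inverse-Gamma(39/10, 693/8)
obs 6: x=-1 → posterior Inverse-Gamma(22/5, 351/4)
obs 7: x=-3/4 → posterior Inverse-Gamma(49/10, 2833/32)
obs 8: x=2 → posterior Inverse-Gamma(27/5, 2869/32)
obs 9: x=-7 → posterior Inverse-Gamma(59/10, 3769/32)
obs 10: x=-1 → posterior Inverse-Gamma(32/5, 3805/32)
obs 11: x=-3 → posterior Inverse-Gamma(69/10, 4001/32)
obs 12: x=-7/2 → posterior Inverse-Gamma(37/5, 4257/32)
obs 13: x=-2 → posterior Inverse-Gamma(79/10, 4357/32)

alpha=79/10, beta=4357/32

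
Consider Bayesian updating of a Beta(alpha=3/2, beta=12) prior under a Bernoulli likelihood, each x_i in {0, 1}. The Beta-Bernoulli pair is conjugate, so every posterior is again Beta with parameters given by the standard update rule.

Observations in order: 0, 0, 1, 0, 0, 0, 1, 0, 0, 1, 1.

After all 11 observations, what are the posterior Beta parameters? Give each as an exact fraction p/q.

obs 1: x=0 → posterior Beta(3/2, 13)
obs 2: x=0 → posterior Beta(3/2, 14)
obs 3: x=1 → posterior Beta(5/2, 14)
obs 4: x=0 → posterior Beta(5/2, 15)
obs 5: x=0 → posterior Beta(5/2, 16)
obs 6: x=0 → posterior Beta(5/2, 17)
obs 7: x=1 → posterior Beta(7/2, 17)
obs 8: x=0 → posterior Beta(7/2, 18)
obs 9: x=0 → posterior Beta(7/2, 19)
obs 10: x=1 → posterior Beta(9/2, 19)
obs 11: x=1 → posterior Beta(11/2, 19)

alpha=11/2, beta=19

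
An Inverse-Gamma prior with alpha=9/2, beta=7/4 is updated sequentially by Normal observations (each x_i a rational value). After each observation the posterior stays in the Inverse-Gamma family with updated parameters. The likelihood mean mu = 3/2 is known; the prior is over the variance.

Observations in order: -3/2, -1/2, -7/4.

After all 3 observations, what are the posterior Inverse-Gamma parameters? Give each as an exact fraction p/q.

alpha=6, beta=433/32

obs 1: x=-3/2 → posterior Inverse-Gamma(5, 25/4)
obs 2: x=-1/2 → posterior Inverse-Gamma(11/2, 33/4)
obs 3: x=-7/4 → posterior Inverse-Gamma(6, 433/32)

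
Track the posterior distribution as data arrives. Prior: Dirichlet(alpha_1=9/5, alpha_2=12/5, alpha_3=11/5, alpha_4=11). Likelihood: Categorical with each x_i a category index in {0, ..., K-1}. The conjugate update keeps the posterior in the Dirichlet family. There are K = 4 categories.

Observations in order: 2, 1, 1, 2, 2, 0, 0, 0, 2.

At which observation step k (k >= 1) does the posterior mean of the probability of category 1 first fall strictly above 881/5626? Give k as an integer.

obs 1: x=2 → posterior Dirichlet(9/5, 12/5, 16/5, 11)
obs 2: x=1 → posterior Dirichlet(9/5, 17/5, 16/5, 11)
obs 3: x=1 → posterior Dirichlet(9/5, 22/5, 16/5, 11)
obs 4: x=2 → posterior Dirichlet(9/5, 22/5, 21/5, 11)
obs 5: x=2 → posterior Dirichlet(9/5, 22/5, 26/5, 11)
obs 6: x=0 → posterior Dirichlet(14/5, 22/5, 26/5, 11)
obs 7: x=0 → posterior Dirichlet(19/5, 22/5, 26/5, 11)
obs 8: x=0 → posterior Dirichlet(24/5, 22/5, 26/5, 11)
obs 9: x=2 → posterior Dirichlet(24/5, 22/5, 31/5, 11)

k = 2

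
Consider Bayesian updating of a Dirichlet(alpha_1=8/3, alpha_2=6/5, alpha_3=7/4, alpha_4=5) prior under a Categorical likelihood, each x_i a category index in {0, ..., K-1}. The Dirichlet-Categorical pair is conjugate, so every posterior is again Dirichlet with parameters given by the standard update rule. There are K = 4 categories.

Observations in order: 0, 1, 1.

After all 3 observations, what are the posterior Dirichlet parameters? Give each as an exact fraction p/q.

alpha_1=11/3, alpha_2=16/5, alpha_3=7/4, alpha_4=5

obs 1: x=0 → posterior Dirichlet(11/3, 6/5, 7/4, 5)
obs 2: x=1 → posterior Dirichlet(11/3, 11/5, 7/4, 5)
obs 3: x=1 → posterior Dirichlet(11/3, 16/5, 7/4, 5)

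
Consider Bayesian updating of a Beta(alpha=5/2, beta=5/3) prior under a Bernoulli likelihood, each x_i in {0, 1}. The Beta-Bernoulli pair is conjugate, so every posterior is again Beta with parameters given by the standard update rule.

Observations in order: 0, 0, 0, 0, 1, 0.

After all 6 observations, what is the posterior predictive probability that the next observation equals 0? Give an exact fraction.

40/61

obs 1: x=0 → posterior Beta(5/2, 8/3)
obs 2: x=0 → posterior Beta(5/2, 11/3)
obs 3: x=0 → posterior Beta(5/2, 14/3)
obs 4: x=0 → posterior Beta(5/2, 17/3)
obs 5: x=1 → posterior Beta(7/2, 17/3)
obs 6: x=0 → posterior Beta(7/2, 20/3)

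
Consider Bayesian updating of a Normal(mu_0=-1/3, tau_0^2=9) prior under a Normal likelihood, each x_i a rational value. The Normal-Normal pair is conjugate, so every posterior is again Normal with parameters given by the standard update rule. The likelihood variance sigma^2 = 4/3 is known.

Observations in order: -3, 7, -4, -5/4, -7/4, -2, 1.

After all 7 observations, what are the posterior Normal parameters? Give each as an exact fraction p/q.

mu_0=-328/579, tau_0^2=36/193

obs 1: x=-3 → posterior Normal(-247/93, 36/31)
obs 2: x=7 → posterior Normal(160/87, 18/29)
obs 3: x=-4 → posterior Normal(-4/255, 36/85)
obs 4: x=-5/4 → posterior Normal(-421/1344, 9/28)
obs 5: x=-7/4 → posterior Normal(-247/417, 36/139)
obs 6: x=-2 → posterior Normal(-409/498, 18/83)
obs 7: x=1 → posterior Normal(-328/579, 36/193)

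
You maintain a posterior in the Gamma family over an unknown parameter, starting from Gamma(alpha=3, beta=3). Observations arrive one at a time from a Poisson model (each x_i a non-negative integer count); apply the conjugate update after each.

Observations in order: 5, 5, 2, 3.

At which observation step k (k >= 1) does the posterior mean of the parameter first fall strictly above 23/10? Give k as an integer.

k = 2

obs 1: x=5 → posterior Gamma(8, 4)
obs 2: x=5 → posterior Gamma(13, 5)
obs 3: x=2 → posterior Gamma(15, 6)
obs 4: x=3 → posterior Gamma(18, 7)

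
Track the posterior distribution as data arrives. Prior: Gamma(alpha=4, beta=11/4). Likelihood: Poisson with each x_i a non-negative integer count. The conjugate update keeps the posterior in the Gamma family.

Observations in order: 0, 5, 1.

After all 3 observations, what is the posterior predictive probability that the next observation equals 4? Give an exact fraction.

7582708612546312960/109418989131512359209

obs 1: x=0 → posterior Gamma(4, 15/4)
obs 2: x=5 → posterior Gamma(9, 19/4)
obs 3: x=1 → posterior Gamma(10, 23/4)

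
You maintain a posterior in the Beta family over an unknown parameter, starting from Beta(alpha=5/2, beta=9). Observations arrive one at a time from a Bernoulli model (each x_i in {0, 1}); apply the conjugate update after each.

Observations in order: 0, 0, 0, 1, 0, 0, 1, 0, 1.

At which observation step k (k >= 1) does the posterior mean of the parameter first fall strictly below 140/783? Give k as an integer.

obs 1: x=0 → posterior Beta(5/2, 10)
obs 2: x=0 → posterior Beta(5/2, 11)
obs 3: x=0 → posterior Beta(5/2, 12)
obs 4: x=1 → posterior Beta(7/2, 12)
obs 5: x=0 → posterior Beta(7/2, 13)
obs 6: x=0 → posterior Beta(7/2, 14)
obs 7: x=1 → posterior Beta(9/2, 14)
obs 8: x=0 → posterior Beta(9/2, 15)
obs 9: x=1 → posterior Beta(11/2, 15)

k = 3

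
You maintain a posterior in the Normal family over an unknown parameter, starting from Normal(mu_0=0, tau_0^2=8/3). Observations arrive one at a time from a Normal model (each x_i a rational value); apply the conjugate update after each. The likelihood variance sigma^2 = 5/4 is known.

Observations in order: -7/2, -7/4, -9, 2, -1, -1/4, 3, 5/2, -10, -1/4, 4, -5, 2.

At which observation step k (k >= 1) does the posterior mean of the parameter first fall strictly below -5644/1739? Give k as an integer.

k = 3

obs 1: x=-7/2 → posterior Normal(-112/47, 40/47)
obs 2: x=-7/4 → posterior Normal(-168/79, 40/79)
obs 3: x=-9 → posterior Normal(-152/37, 40/111)
obs 4: x=2 → posterior Normal(-392/143, 40/143)
obs 5: x=-1 → posterior Normal(-424/175, 8/35)
obs 6: x=-1/4 → posterior Normal(-48/23, 40/207)
obs 7: x=3 → posterior Normal(-336/239, 40/239)
obs 8: x=5/2 → posterior Normal(-256/271, 40/271)
obs 9: x=-10 → posterior Normal(-192/101, 40/303)
obs 10: x=-1/4 → posterior Normal(-584/335, 8/67)
obs 11: x=4 → posterior Normal(-456/367, 40/367)
obs 12: x=-5 → posterior Normal(-88/57, 40/399)
obs 13: x=2 → posterior Normal(-552/431, 40/431)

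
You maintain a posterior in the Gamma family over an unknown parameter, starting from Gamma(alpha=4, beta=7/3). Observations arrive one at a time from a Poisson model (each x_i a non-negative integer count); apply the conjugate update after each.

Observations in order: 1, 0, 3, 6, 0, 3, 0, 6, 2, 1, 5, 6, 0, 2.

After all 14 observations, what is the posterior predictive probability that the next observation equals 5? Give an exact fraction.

obs 1: x=1 → posterior Gamma(5, 10/3)
obs 2: x=0 → posterior Gamma(5, 13/3)
obs 3: x=3 → posterior Gamma(8, 16/3)
obs 4: x=6 → posterior Gamma(14, 19/3)
obs 5: x=0 → posterior Gamma(14, 22/3)
obs 6: x=3 → posterior Gamma(17, 25/3)
obs 7: x=0 → posterior Gamma(17, 28/3)
obs 8: x=6 → posterior Gamma(23, 31/3)
obs 9: x=2 → posterior Gamma(25, 34/3)
obs 10: x=1 → posterior Gamma(26, 37/3)
obs 11: x=5 → posterior Gamma(31, 40/3)
obs 12: x=6 → posterior Gamma(37, 43/3)
obs 13: x=0 → posterior Gamma(37, 46/3)
obs 14: x=2 → posterior Gamma(39, 49/3)

7442605537610155550716502414527596088439637038285929622409669950405854461/122793045821329819173373290557786724988791647546535736261687952082905071616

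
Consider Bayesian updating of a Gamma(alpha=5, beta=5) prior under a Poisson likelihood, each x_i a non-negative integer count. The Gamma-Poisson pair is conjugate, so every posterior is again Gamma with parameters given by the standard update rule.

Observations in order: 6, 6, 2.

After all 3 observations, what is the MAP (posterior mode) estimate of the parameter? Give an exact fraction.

9/4

obs 1: x=6 → posterior Gamma(11, 6)
obs 2: x=6 → posterior Gamma(17, 7)
obs 3: x=2 → posterior Gamma(19, 8)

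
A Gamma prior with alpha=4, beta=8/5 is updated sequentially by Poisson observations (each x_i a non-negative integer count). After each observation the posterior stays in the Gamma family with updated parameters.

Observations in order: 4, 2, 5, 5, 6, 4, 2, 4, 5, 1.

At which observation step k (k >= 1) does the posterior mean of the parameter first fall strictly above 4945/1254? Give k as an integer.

k = 6

obs 1: x=4 → posterior Gamma(8, 13/5)
obs 2: x=2 → posterior Gamma(10, 18/5)
obs 3: x=5 → posterior Gamma(15, 23/5)
obs 4: x=5 → posterior Gamma(20, 28/5)
obs 5: x=6 → posterior Gamma(26, 33/5)
obs 6: x=4 → posterior Gamma(30, 38/5)
obs 7: x=2 → posterior Gamma(32, 43/5)
obs 8: x=4 → posterior Gamma(36, 48/5)
obs 9: x=5 → posterior Gamma(41, 53/5)
obs 10: x=1 → posterior Gamma(42, 58/5)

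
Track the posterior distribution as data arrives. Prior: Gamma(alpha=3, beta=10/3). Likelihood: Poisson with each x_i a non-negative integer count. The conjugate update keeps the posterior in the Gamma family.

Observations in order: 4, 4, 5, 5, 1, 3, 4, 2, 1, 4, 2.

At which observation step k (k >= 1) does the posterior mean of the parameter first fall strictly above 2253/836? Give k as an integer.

obs 1: x=4 → posterior Gamma(7, 13/3)
obs 2: x=4 → posterior Gamma(11, 16/3)
obs 3: x=5 → posterior Gamma(16, 19/3)
obs 4: x=5 → posterior Gamma(21, 22/3)
obs 5: x=1 → posterior Gamma(22, 25/3)
obs 6: x=3 → posterior Gamma(25, 28/3)
obs 7: x=4 → posterior Gamma(29, 31/3)
obs 8: x=2 → posterior Gamma(31, 34/3)
obs 9: x=1 → posterior Gamma(32, 37/3)
obs 10: x=4 → posterior Gamma(36, 40/3)
obs 11: x=2 → posterior Gamma(38, 43/3)

k = 4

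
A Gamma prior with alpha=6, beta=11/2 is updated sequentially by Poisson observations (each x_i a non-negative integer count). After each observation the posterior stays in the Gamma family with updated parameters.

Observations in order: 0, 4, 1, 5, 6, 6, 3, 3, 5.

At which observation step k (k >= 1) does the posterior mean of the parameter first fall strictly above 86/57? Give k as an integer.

k = 4

obs 1: x=0 → posterior Gamma(6, 13/2)
obs 2: x=4 → posterior Gamma(10, 15/2)
obs 3: x=1 → posterior Gamma(11, 17/2)
obs 4: x=5 → posterior Gamma(16, 19/2)
obs 5: x=6 → posterior Gamma(22, 21/2)
obs 6: x=6 → posterior Gamma(28, 23/2)
obs 7: x=3 → posterior Gamma(31, 25/2)
obs 8: x=3 → posterior Gamma(34, 27/2)
obs 9: x=5 → posterior Gamma(39, 29/2)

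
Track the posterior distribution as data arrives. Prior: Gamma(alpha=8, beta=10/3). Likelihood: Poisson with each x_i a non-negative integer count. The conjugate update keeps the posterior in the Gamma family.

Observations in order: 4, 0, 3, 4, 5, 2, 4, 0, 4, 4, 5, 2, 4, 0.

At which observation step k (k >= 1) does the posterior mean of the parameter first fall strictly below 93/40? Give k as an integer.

obs 1: x=4 → posterior Gamma(12, 13/3)
obs 2: x=0 → posterior Gamma(12, 16/3)
obs 3: x=3 → posterior Gamma(15, 19/3)
obs 4: x=4 → posterior Gamma(19, 22/3)
obs 5: x=5 → posterior Gamma(24, 25/3)
obs 6: x=2 → posterior Gamma(26, 28/3)
obs 7: x=4 → posterior Gamma(30, 31/3)
obs 8: x=0 → posterior Gamma(30, 34/3)
obs 9: x=4 → posterior Gamma(34, 37/3)
obs 10: x=4 → posterior Gamma(38, 40/3)
obs 11: x=5 → posterior Gamma(43, 43/3)
obs 12: x=2 → posterior Gamma(45, 46/3)
obs 13: x=4 → posterior Gamma(49, 49/3)
obs 14: x=0 → posterior Gamma(49, 52/3)

k = 2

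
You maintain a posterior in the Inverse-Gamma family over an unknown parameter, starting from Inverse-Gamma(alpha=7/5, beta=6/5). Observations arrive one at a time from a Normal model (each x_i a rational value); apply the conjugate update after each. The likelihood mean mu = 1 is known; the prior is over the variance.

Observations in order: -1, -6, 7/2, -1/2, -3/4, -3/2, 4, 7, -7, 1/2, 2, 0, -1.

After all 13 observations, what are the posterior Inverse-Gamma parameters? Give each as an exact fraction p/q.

obs 1: x=-1 → posterior Inverse-Gamma(19/10, 16/5)
obs 2: x=-6 → posterior Inverse-Gamma(12/5, 277/10)
obs 3: x=7/2 → posterior Inverse-Gamma(29/10, 1233/40)
obs 4: x=-1/2 → posterior Inverse-Gamma(17/5, 639/20)
obs 5: x=-3/4 → posterior Inverse-Gamma(39/10, 5357/160)
obs 6: x=-3/2 → posterior Inverse-Gamma(22/5, 5857/160)
obs 7: x=4 → posterior Inverse-Gamma(49/10, 6577/160)
obs 8: x=7 → posterior Inverse-Gamma(27/5, 9457/160)
obs 9: x=-7 → posterior Inverse-Gamma(59/10, 14577/160)
obs 10: x=1/2 → posterior Inverse-Gamma(32/5, 14597/160)
obs 11: x=2 → posterior Inverse-Gamma(69/10, 14677/160)
obs 12: x=0 → posterior Inverse-Gamma(37/5, 14757/160)
obs 13: x=-1 → posterior Inverse-Gamma(79/10, 15077/160)

alpha=79/10, beta=15077/160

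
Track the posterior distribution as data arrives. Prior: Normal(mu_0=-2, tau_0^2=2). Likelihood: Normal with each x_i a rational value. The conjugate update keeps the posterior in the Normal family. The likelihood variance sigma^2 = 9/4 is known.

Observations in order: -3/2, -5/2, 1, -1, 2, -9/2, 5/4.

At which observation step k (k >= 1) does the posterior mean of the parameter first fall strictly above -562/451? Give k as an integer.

k = 4

obs 1: x=-3/2 → posterior Normal(-30/17, 18/17)
obs 2: x=-5/2 → posterior Normal(-2, 18/25)
obs 3: x=1 → posterior Normal(-14/11, 6/11)
obs 4: x=-1 → posterior Normal(-50/41, 18/41)
obs 5: x=2 → posterior Normal(-34/49, 18/49)
obs 6: x=-9/2 → posterior Normal(-70/57, 6/19)
obs 7: x=5/4 → posterior Normal(-12/13, 18/65)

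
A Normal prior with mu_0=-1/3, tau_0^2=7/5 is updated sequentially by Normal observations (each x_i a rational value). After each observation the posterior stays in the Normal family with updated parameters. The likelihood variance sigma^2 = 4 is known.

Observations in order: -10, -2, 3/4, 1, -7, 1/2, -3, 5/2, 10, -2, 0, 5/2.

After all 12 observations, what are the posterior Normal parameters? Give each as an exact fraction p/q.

mu_0=-647/1248, tau_0^2=7/26

obs 1: x=-10 → posterior Normal(-230/81, 28/27)
obs 2: x=-2 → posterior Normal(-8/3, 14/17)
obs 3: x=3/4 → posterior Normal(-25/12, 28/41)
obs 4: x=1 → posterior Normal(-941/576, 7/12)
obs 5: x=-7 → posterior Normal(-139/60, 28/55)
obs 6: x=1/2 → posterior Normal(-1487/744, 14/31)
obs 7: x=-3 → posterior Normal(-1739/828, 28/69)
obs 8: x=5/2 → posterior Normal(-1529/912, 7/19)
obs 9: x=10 → posterior Normal(-689/996, 28/83)
obs 10: x=-2 → posterior Normal(-857/1080, 14/45)
obs 11: x=0 → posterior Normal(-857/1164, 28/97)
obs 12: x=5/2 → posterior Normal(-647/1248, 7/26)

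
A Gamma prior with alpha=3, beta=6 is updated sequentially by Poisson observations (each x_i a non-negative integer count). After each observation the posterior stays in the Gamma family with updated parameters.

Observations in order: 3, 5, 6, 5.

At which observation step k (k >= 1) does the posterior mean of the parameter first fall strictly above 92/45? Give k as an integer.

k = 4

obs 1: x=3 → posterior Gamma(6, 7)
obs 2: x=5 → posterior Gamma(11, 8)
obs 3: x=6 → posterior Gamma(17, 9)
obs 4: x=5 → posterior Gamma(22, 10)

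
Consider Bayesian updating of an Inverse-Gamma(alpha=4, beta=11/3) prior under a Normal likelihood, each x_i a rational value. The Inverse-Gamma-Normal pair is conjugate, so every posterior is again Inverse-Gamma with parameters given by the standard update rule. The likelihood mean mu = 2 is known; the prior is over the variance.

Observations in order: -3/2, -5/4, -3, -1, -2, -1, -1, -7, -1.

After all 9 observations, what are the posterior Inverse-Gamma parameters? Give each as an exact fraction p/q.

alpha=17/2, beta=9031/96

obs 1: x=-3/2 → posterior Inverse-Gamma(9/2, 235/24)
obs 2: x=-5/4 → posterior Inverse-Gamma(5, 1447/96)
obs 3: x=-3 → posterior Inverse-Gamma(11/2, 2647/96)
obs 4: x=-1 → posterior Inverse-Gamma(6, 3079/96)
obs 5: x=-2 → posterior Inverse-Gamma(13/2, 3847/96)
obs 6: x=-1 → posterior Inverse-Gamma(7, 4279/96)
obs 7: x=-1 → posterior Inverse-Gamma(15/2, 4711/96)
obs 8: x=-7 → posterior Inverse-Gamma(8, 8599/96)
obs 9: x=-1 → posterior Inverse-Gamma(17/2, 9031/96)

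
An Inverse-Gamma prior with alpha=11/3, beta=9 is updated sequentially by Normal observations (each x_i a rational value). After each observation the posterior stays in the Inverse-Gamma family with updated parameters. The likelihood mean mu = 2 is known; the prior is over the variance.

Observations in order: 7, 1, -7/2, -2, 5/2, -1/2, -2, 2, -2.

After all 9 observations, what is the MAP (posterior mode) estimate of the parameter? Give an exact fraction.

obs 1: x=7 → posterior Inverse-Gamma(25/6, 43/2)
obs 2: x=1 → posterior Inverse-Gamma(14/3, 22)
obs 3: x=-7/2 → posterior Inverse-Gamma(31/6, 297/8)
obs 4: x=-2 → posterior Inverse-Gamma(17/3, 361/8)
obs 5: x=5/2 → posterior Inverse-Gamma(37/6, 181/4)
obs 6: x=-1/2 → posterior Inverse-Gamma(20/3, 387/8)
obs 7: x=-2 → posterior Inverse-Gamma(43/6, 451/8)
obs 8: x=2 → posterior Inverse-Gamma(23/3, 451/8)
obs 9: x=-2 → posterior Inverse-Gamma(49/6, 515/8)

309/44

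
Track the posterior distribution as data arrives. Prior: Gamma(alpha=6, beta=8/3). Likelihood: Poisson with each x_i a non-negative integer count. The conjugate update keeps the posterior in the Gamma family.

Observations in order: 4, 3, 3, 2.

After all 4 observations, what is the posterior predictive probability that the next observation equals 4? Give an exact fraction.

obs 1: x=4 → posterior Gamma(10, 11/3)
obs 2: x=3 → posterior Gamma(13, 14/3)
obs 3: x=3 → posterior Gamma(16, 17/3)
obs 4: x=2 → posterior Gamma(18, 20/3)

127083479040000000000000000000/907846434775996175406740561329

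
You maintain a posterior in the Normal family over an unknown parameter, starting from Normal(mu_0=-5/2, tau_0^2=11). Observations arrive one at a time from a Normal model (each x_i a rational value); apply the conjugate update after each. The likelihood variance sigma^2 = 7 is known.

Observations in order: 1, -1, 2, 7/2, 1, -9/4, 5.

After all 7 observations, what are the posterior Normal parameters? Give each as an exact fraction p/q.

obs 1: x=1 → posterior Normal(-13/36, 77/18)
obs 2: x=-1 → posterior Normal(-35/58, 77/29)
obs 3: x=2 → posterior Normal(9/80, 77/40)
obs 4: x=7/2 → posterior Normal(43/51, 77/51)
obs 5: x=1 → posterior Normal(27/31, 77/62)
obs 6: x=-9/4 → posterior Normal(117/292, 77/73)
obs 7: x=5 → posterior Normal(337/336, 11/12)

mu_0=337/336, tau_0^2=11/12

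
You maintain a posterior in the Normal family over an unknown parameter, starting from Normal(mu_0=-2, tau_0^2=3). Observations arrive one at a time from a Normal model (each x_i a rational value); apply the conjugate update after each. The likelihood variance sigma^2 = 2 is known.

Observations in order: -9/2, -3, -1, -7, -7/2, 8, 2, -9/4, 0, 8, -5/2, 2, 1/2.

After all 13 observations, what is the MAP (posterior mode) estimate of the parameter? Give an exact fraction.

-55/164

obs 1: x=-9/2 → posterior Normal(-7/2, 6/5)
obs 2: x=-3 → posterior Normal(-53/16, 3/4)
obs 3: x=-1 → posterior Normal(-59/22, 6/11)
obs 4: x=-7 → posterior Normal(-101/28, 3/7)
obs 5: x=-7/2 → posterior Normal(-61/17, 6/17)
obs 6: x=8 → posterior Normal(-37/20, 3/10)
obs 7: x=2 → posterior Normal(-31/23, 6/23)
obs 8: x=-9/4 → posterior Normal(-151/104, 3/13)
obs 9: x=0 → posterior Normal(-151/116, 6/29)
obs 10: x=8 → posterior Normal(-55/128, 3/16)
obs 11: x=-5/2 → posterior Normal(-17/28, 6/35)
obs 12: x=2 → posterior Normal(-61/152, 3/19)
obs 13: x=1/2 → posterior Normal(-55/164, 6/41)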